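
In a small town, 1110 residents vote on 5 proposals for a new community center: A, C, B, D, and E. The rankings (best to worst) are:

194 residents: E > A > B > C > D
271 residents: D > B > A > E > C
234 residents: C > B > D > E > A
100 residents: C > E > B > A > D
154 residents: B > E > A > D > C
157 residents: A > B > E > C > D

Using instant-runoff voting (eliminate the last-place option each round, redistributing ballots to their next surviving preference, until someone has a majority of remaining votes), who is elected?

Round 1: A 157, C 334, B 154, D 271, E 194. Eliminate B.
Round 2: A 157, C 334, D 271, E 348. Eliminate A.
Round 3: C 334, D 271, E 505. Eliminate D.
Round 4: C 334, E 776. E has a majority.

E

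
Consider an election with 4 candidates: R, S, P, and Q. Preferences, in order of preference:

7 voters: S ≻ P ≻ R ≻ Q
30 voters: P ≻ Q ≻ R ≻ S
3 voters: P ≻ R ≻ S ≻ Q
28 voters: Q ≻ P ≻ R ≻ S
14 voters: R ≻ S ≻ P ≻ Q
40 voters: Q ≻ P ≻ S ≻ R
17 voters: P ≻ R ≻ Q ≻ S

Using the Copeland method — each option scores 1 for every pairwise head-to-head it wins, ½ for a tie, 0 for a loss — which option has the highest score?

R: beats S; loses to P and Q → score 1.
S: loses to R, P, and Q → score 0.
P: beats R, S, and Q → score 3.
Q: beats R and S; loses to P → score 2.
P has the best pairwise record.

P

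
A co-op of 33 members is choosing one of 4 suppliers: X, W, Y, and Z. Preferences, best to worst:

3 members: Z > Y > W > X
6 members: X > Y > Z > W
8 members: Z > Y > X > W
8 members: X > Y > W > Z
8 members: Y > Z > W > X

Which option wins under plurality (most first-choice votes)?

First-place votes: X 14, W 0, Y 8, Z 11.
X has the most first-place votes.

X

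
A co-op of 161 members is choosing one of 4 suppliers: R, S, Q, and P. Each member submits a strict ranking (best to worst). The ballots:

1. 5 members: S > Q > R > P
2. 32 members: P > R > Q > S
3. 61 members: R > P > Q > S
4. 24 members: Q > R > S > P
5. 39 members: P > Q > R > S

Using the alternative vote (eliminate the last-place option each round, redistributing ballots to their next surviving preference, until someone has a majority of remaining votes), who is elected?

R

Round 1: R 61, S 5, Q 24, P 71. Eliminate S.
Round 2: R 61, Q 29, P 71. Eliminate Q.
Round 3: R 90, P 71. R has a majority.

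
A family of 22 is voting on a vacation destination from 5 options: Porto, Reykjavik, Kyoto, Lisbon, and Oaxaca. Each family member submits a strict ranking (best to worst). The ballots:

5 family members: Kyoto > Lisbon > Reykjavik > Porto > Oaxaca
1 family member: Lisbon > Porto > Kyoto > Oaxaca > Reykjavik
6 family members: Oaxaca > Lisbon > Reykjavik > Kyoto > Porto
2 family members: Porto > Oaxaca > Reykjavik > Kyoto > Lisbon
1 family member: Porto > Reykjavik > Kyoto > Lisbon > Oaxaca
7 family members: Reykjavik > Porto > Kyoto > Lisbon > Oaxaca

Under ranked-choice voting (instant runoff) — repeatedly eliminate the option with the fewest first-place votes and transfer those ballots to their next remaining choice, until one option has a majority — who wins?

Round 1: Porto 3, Reykjavik 7, Kyoto 5, Lisbon 1, Oaxaca 6. Eliminate Lisbon.
Round 2: Porto 4, Reykjavik 7, Kyoto 5, Oaxaca 6. Eliminate Porto.
Round 3: Reykjavik 8, Kyoto 6, Oaxaca 8. Eliminate Kyoto.
Round 4: Reykjavik 13, Oaxaca 9. Reykjavik has a majority.

Reykjavik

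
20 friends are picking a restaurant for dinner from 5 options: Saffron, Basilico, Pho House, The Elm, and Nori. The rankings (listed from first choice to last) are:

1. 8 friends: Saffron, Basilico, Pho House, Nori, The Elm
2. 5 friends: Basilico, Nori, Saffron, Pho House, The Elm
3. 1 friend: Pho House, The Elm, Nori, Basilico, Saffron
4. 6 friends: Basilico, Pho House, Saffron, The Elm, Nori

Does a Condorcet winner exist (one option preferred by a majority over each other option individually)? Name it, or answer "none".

Basilico vs Saffron: 12–8 for Basilico.
Basilico vs Pho House: 19–1 for Basilico.
Basilico vs The Elm: 19–1 for Basilico.
Basilico vs Nori: 19–1 for Basilico.
Basilico beats every other option head-to-head.

Basilico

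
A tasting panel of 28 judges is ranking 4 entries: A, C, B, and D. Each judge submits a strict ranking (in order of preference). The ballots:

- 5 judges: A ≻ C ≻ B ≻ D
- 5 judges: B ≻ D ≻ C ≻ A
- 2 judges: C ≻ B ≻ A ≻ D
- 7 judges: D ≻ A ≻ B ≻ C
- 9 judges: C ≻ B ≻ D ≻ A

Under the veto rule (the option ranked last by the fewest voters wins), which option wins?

Last-place votes: A 14, C 7, B 0, D 7.
B is ranked last by the fewest voters, so B wins.

B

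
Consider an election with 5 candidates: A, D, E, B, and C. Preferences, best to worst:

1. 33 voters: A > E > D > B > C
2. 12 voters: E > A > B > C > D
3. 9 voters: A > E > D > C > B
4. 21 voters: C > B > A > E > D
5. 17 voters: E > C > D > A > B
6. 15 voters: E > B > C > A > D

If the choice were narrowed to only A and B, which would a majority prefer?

Voters preferring A to B: 71; preferring B to A: 36.
A wins the head-to-head.

A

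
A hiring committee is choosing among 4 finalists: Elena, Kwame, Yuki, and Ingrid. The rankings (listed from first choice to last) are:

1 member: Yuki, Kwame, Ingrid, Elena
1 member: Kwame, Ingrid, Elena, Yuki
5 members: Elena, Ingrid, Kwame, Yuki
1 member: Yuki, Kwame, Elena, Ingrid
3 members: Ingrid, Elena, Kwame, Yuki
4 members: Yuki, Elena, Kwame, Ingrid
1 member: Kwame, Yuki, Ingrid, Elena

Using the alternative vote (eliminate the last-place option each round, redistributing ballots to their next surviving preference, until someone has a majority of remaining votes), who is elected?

Round 1: Elena 5, Kwame 2, Yuki 6, Ingrid 3. Eliminate Kwame.
Round 2: Elena 5, Yuki 7, Ingrid 4. Eliminate Ingrid.
Round 3: Elena 9, Yuki 7. Elena has a majority.

Elena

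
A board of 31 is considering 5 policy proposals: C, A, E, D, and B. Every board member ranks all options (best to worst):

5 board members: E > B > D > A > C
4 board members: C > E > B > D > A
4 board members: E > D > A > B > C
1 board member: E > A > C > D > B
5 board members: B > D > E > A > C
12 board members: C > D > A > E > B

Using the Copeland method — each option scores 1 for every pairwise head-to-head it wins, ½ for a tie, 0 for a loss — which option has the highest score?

C

C: beats A, E, D, and B → score 4.
A: beats B; loses to C, E, and D → score 1.
E: beats A and B; loses to C and D → score 2.
D: beats A, E, and B; loses to C → score 3.
B: loses to C, A, E, and D → score 0.
C has the best pairwise record.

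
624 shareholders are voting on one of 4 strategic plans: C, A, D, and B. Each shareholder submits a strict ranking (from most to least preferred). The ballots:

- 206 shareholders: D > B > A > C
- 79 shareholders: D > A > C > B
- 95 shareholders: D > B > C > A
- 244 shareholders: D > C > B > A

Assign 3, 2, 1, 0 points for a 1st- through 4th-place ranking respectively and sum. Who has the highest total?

C: 206·0 + 79·1 + 95·1 + 244·2 = 662
A: 206·1 + 79·2 + 95·0 + 244·0 = 364
D: 206·3 + 79·3 + 95·3 + 244·3 = 1872
B: 206·2 + 79·0 + 95·2 + 244·1 = 846
D has the highest Borda score (1872).

D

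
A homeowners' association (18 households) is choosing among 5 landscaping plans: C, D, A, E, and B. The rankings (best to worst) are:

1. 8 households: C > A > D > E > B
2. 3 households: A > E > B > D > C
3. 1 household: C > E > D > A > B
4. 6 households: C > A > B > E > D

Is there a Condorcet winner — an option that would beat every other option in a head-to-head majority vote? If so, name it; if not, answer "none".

C

C vs D: 15–3 for C.
C vs A: 15–3 for C.
C vs E: 15–3 for C.
C vs B: 15–3 for C.
C beats every other option head-to-head.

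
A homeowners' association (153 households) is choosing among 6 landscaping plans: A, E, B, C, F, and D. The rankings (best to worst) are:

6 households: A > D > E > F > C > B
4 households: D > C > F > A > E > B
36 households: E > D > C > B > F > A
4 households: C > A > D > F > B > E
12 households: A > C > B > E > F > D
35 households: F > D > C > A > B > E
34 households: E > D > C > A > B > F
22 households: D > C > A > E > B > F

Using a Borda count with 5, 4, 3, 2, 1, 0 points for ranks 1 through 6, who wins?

A: 6·5 + 4·2 + 36·0 + 4·4 + 12·5 + 35·2 + 34·2 + 22·3 = 318
E: 6·3 + 4·1 + 36·5 + 4·0 + 12·2 + 35·0 + 34·5 + 22·2 = 440
B: 6·0 + 4·0 + 36·2 + 4·1 + 12·3 + 35·1 + 34·1 + 22·1 = 203
C: 6·1 + 4·4 + 36·3 + 4·5 + 12·4 + 35·3 + 34·3 + 22·4 = 493
F: 6·2 + 4·3 + 36·1 + 4·2 + 12·1 + 35·5 + 34·0 + 22·0 = 255
D: 6·4 + 4·5 + 36·4 + 4·3 + 12·0 + 35·4 + 34·4 + 22·5 = 586
D has the highest Borda score (586).

D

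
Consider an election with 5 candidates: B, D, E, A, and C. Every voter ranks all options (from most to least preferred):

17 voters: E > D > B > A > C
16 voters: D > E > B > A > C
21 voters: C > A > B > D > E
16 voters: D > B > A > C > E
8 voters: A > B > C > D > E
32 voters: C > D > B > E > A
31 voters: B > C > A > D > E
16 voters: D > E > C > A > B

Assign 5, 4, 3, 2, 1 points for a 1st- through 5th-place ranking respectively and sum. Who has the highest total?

B: 17·3 + 16·3 + 21·3 + 16·4 + 8·4 + 32·3 + 31·5 + 16·1 = 525
D: 17·4 + 16·5 + 21·2 + 16·5 + 8·2 + 32·4 + 31·2 + 16·5 = 556
E: 17·5 + 16·4 + 21·1 + 16·1 + 8·1 + 32·2 + 31·1 + 16·4 = 353
A: 17·2 + 16·2 + 21·4 + 16·3 + 8·5 + 32·1 + 31·3 + 16·2 = 395
C: 17·1 + 16·1 + 21·5 + 16·2 + 8·3 + 32·5 + 31·4 + 16·3 = 526
D has the highest Borda score (556).

D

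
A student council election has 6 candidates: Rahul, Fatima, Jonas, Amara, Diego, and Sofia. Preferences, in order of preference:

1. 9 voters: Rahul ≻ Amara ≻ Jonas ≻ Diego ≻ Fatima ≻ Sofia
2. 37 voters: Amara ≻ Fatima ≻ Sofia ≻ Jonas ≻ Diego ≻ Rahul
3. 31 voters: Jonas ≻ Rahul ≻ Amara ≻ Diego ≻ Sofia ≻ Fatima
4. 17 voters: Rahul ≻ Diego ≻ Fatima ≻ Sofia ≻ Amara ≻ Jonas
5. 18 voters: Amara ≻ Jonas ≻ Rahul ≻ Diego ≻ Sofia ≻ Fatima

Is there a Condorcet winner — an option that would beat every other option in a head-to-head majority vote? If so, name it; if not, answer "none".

none

Checking pairwise contests:
Jonas beats Rahul 86–26.
Rahul beats Fatima 75–37.
Amara beats Jonas 81–31.
Rahul beats Amara 57–55.
Rahul beats Diego 75–37.
Rahul beats Sofia 75–37.
Every option loses at least one head-to-head, so there is no Condorcet winner.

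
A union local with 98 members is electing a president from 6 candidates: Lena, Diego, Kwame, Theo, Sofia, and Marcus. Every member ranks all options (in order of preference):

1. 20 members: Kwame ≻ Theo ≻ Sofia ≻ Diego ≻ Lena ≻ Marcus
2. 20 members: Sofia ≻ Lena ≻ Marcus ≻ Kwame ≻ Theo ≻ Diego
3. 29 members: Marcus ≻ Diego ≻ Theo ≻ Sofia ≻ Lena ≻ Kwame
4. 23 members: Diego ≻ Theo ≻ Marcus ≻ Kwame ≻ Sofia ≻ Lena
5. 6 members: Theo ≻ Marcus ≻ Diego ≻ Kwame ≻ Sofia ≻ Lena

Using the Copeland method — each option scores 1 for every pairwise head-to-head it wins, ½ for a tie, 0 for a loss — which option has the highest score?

Lena: ties Kwame; loses to Diego, Theo, Sofia, and Marcus → score 0.5.
Diego: beats Lena, Kwame, Theo, and Sofia; loses to Marcus → score 4.
Kwame: ties Lena and Sofia; loses to Diego, Theo, and Marcus → score 1.
Theo: beats Lena, Kwame, and Sofia; ties Marcus; loses to Diego → score 3.5.
Sofia: beats Lena; ties Kwame; loses to Diego, Theo, and Marcus → score 1.5.
Marcus: beats Lena, Diego, Kwame, and Sofia; ties Theo → score 4.5.
Marcus has the best pairwise record.

Marcus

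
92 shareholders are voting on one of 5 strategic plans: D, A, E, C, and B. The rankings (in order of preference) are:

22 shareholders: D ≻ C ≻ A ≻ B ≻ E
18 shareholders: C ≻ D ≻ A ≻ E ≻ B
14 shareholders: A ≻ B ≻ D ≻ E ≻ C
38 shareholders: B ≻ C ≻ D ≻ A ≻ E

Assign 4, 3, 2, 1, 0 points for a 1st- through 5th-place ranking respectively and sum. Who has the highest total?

C

D: 22·4 + 18·3 + 14·2 + 38·2 = 246
A: 22·2 + 18·2 + 14·4 + 38·1 = 174
E: 22·0 + 18·1 + 14·1 + 38·0 = 32
C: 22·3 + 18·4 + 14·0 + 38·3 = 252
B: 22·1 + 18·0 + 14·3 + 38·4 = 216
C has the highest Borda score (252).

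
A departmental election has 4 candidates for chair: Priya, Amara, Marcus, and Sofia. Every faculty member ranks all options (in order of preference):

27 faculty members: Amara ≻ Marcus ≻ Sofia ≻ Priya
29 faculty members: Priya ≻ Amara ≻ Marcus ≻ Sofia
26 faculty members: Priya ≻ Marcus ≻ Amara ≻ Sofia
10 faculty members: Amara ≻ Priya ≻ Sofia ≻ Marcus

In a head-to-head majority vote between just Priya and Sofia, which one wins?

Priya

Voters preferring Priya to Sofia: 65; preferring Sofia to Priya: 27.
Priya wins the head-to-head.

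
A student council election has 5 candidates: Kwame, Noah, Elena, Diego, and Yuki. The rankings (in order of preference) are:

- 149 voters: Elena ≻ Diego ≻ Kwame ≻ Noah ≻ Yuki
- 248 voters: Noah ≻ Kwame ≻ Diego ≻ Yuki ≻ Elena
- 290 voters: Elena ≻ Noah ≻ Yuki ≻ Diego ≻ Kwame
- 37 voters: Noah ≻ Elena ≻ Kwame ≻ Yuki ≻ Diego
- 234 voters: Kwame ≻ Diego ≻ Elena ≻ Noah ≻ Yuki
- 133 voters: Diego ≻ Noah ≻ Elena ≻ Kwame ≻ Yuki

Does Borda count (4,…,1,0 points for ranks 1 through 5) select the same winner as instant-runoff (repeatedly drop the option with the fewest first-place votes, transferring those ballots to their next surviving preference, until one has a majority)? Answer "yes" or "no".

no

Borda — scores: Kwame 2185, Noah 2792, Elena 2601, Diego 2467, Yuki 865. Winner: Noah.
Instant-runoff — R1 Kwame 234, Noah 285, Elena 439, Diego 133, Yuki 0 (Yuki out); R2 Kwame 234, Noah 285, Elena 439, Diego 133 (Diego out); R3 Kwame 234, Noah 418, Elena 439 (Kwame out); R4 Noah 418, Elena 673 (Elena winner). Winner: Elena.
The two methods disagree.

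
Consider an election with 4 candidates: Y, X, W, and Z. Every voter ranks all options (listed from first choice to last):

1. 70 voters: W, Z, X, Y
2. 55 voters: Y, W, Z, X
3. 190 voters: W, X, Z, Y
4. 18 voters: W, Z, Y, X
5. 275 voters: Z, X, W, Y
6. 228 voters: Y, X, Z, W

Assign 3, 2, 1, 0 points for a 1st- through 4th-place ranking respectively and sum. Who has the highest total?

Z

Y: 70·0 + 55·3 + 190·0 + 18·1 + 275·0 + 228·3 = 867
X: 70·1 + 55·0 + 190·2 + 18·0 + 275·2 + 228·2 = 1456
W: 70·3 + 55·2 + 190·3 + 18·3 + 275·1 + 228·0 = 1219
Z: 70·2 + 55·1 + 190·1 + 18·2 + 275·3 + 228·1 = 1474
Z has the highest Borda score (1474).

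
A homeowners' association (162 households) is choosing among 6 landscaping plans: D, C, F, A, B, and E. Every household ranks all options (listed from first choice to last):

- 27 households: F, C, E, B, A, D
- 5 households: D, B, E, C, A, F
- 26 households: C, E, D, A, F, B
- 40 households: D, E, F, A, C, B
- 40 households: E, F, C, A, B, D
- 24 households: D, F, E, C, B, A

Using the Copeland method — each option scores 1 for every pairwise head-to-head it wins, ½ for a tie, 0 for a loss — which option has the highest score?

E

D: beats F, A, and B; loses to C and E → score 3.
C: beats D, A, and B; loses to F and E → score 3.
F: beats C, A, and B; loses to D and E → score 3.
A: beats B; loses to D, C, F, and E → score 1.
B: loses to D, C, F, A, and E → score 0.
E: beats D, C, F, A, and B → score 5.
E has the best pairwise record.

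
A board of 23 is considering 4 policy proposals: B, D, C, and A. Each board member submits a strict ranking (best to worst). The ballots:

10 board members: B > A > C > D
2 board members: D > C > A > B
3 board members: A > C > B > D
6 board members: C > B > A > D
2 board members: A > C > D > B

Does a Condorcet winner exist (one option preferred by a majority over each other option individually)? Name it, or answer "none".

none

Checking pairwise contests:
C beats B 13–10.
B beats D 19–4.
A beats C 15–8.
B beats A 16–7.
Every option loses at least one head-to-head, so there is no Condorcet winner.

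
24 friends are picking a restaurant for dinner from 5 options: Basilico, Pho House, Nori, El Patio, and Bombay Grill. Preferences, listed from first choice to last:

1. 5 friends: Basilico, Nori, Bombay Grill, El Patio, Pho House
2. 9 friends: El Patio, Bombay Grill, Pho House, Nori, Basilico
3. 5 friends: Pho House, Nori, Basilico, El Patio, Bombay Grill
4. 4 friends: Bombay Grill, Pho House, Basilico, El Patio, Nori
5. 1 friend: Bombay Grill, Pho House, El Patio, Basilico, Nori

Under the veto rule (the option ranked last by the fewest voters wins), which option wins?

El Patio

Last-place votes: Basilico 9, Pho House 5, Nori 5, El Patio 0, Bombay Grill 5.
El Patio is ranked last by the fewest voters, so El Patio wins.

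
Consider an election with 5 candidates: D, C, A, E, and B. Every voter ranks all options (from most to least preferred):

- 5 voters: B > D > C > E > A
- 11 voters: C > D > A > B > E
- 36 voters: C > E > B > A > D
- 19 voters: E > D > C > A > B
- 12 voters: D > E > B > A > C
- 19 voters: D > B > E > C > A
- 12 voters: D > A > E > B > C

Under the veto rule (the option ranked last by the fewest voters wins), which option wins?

Last-place votes: D 36, C 24, A 24, E 11, B 19.
E is ranked last by the fewest voters, so E wins.

E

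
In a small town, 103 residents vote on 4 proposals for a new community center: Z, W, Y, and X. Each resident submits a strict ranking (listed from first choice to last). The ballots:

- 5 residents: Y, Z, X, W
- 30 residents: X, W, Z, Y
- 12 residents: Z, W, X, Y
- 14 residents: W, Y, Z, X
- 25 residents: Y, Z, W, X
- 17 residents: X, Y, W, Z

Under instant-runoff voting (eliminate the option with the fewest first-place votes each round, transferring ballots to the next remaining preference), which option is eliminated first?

Round 1: Z 12, W 14, Y 30, X 47. Eliminate Z.

Z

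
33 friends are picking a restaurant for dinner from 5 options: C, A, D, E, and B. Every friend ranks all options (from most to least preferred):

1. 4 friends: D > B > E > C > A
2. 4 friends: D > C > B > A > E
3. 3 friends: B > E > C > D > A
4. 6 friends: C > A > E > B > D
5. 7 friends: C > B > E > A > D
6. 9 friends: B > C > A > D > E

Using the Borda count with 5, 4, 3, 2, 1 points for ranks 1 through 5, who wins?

C

C: 4·2 + 4·4 + 3·3 + 6·5 + 7·5 + 9·4 = 134
A: 4·1 + 4·2 + 3·1 + 6·4 + 7·2 + 9·3 = 80
D: 4·5 + 4·5 + 3·2 + 6·1 + 7·1 + 9·2 = 77
E: 4·3 + 4·1 + 3·4 + 6·3 + 7·3 + 9·1 = 76
B: 4·4 + 4·3 + 3·5 + 6·2 + 7·4 + 9·5 = 128
C has the highest Borda score (134).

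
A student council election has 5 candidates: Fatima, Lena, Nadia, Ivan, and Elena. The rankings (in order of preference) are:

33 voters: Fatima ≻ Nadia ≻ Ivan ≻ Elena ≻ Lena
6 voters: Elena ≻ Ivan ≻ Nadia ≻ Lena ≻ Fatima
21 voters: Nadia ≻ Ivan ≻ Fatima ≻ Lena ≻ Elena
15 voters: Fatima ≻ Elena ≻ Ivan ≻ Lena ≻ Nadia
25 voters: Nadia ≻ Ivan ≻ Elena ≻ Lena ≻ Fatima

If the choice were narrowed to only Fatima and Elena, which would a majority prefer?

Voters preferring Fatima to Elena: 69; preferring Elena to Fatima: 31.
Fatima wins the head-to-head.

Fatima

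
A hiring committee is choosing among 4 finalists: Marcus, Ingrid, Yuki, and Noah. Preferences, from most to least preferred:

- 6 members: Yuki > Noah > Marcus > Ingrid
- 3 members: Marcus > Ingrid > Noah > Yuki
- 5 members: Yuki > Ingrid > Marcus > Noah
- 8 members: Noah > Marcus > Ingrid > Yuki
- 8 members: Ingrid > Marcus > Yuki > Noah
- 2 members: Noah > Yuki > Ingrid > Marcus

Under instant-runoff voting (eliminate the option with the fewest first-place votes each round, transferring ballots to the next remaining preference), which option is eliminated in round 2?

Noah

Round 1: Marcus 3, Ingrid 8, Yuki 11, Noah 10. Eliminate Marcus.
Round 2: Ingrid 11, Yuki 11, Noah 10. Eliminate Noah.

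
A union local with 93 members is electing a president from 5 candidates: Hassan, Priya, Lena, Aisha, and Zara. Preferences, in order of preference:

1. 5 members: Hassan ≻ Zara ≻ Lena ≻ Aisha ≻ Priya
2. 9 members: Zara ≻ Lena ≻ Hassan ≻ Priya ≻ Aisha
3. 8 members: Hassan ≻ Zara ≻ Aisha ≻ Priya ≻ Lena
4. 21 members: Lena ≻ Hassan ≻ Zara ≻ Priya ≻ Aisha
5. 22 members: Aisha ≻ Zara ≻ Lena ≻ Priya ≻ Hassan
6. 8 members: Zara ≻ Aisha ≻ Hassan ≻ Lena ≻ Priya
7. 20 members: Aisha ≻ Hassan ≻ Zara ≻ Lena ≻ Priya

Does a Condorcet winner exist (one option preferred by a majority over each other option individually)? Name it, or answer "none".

none

Checking pairwise contests:
Lena beats Hassan 52–41.
Hassan beats Priya 71–22.
Aisha beats Lena 58–35.
Zara beats Aisha 51–42.
Hassan beats Zara 54–39.
Every option loses at least one head-to-head, so there is no Condorcet winner.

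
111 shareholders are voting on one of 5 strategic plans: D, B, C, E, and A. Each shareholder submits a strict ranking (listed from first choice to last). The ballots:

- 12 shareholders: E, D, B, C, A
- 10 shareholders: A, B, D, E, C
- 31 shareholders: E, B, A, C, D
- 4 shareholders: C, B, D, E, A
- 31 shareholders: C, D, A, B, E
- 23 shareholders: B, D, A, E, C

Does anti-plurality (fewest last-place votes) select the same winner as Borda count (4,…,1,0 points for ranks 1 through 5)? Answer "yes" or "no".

Anti-plurality — last-place votes: D 31, B 0, C 33, E 31, A 16. Winner: B.
Borda — scores: D 226, B 282, C 183, E 209, A 210. Winner: B.
The two methods agree.

yes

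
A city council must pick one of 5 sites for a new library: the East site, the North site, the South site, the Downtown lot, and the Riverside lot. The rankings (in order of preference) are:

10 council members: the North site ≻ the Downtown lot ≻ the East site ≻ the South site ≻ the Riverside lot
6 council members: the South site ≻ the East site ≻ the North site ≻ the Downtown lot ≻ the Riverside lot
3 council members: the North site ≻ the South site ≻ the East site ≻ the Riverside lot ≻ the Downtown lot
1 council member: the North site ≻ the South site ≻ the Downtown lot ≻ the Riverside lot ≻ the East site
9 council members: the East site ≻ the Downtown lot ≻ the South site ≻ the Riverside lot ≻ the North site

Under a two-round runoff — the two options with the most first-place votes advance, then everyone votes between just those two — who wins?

the East site

Round 1 first-place votes: the East site 9, the North site 14, the South site 6, the Downtown lot 0, the Riverside lot 0.
the North site and the East site advance.
Runoff: the North site is preferred to the East site by 14 voters; the East site by 15.
the East site wins the runoff.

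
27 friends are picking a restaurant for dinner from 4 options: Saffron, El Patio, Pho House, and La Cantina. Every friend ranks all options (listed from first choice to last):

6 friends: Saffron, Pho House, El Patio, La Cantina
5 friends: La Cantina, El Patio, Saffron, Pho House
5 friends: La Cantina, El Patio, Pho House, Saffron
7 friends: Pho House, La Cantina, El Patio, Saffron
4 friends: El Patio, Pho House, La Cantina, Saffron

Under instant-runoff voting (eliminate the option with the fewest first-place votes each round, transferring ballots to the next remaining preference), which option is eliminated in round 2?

Round 1: Saffron 6, El Patio 4, Pho House 7, La Cantina 10. Eliminate El Patio.
Round 2: Saffron 6, Pho House 11, La Cantina 10. Eliminate Saffron.

Saffron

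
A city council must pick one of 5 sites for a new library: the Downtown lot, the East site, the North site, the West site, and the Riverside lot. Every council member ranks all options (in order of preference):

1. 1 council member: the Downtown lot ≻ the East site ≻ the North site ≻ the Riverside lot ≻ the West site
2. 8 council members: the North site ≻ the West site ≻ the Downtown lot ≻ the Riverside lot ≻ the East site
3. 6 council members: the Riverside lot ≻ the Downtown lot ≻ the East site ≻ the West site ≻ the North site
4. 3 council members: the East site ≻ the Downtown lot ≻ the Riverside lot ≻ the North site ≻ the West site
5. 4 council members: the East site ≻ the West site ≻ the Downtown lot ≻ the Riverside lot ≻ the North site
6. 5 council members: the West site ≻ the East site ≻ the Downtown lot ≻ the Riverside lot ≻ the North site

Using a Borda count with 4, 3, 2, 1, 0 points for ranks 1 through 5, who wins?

the Downtown lot

the Downtown lot: 1·4 + 8·2 + 6·3 + 3·3 + 4·2 + 5·2 = 65
the East site: 1·3 + 8·0 + 6·2 + 3·4 + 4·4 + 5·3 = 58
the North site: 1·2 + 8·4 + 6·0 + 3·1 + 4·0 + 5·0 = 37
the West site: 1·0 + 8·3 + 6·1 + 3·0 + 4·3 + 5·4 = 62
the Riverside lot: 1·1 + 8·1 + 6·4 + 3·2 + 4·1 + 5·1 = 48
the Downtown lot has the highest Borda score (65).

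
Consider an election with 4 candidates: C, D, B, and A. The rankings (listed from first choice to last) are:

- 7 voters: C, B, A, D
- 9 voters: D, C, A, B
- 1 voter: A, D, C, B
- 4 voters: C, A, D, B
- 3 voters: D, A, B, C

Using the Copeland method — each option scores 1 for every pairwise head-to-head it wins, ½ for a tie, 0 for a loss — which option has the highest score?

D

C: beats B and A; loses to D → score 2.
D: beats C and B; ties A → score 2.5.
B: loses to C, D, and A → score 0.
A: beats B; ties D; loses to C → score 1.5.
D has the best pairwise record.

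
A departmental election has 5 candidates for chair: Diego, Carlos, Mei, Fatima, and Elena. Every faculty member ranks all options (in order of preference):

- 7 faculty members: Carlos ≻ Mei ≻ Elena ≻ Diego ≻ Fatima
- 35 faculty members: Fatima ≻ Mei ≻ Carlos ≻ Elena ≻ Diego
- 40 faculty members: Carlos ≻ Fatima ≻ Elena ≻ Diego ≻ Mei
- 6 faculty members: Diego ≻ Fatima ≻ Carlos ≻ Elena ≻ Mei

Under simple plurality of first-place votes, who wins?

First-place votes: Diego 6, Carlos 47, Mei 0, Fatima 35, Elena 0.
Carlos has the most first-place votes.

Carlos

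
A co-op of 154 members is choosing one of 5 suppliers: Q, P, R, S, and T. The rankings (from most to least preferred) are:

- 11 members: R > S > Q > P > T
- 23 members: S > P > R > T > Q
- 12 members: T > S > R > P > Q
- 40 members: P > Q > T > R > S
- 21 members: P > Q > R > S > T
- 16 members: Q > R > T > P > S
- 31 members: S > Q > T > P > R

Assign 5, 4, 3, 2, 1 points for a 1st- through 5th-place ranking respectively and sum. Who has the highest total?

Q: 11·3 + 23·1 + 12·1 + 40·4 + 21·4 + 16·5 + 31·4 = 516
P: 11·2 + 23·4 + 12·2 + 40·5 + 21·5 + 16·2 + 31·2 = 537
R: 11·5 + 23·3 + 12·3 + 40·2 + 21·3 + 16·4 + 31·1 = 398
S: 11·4 + 23·5 + 12·4 + 40·1 + 21·2 + 16·1 + 31·5 = 460
T: 11·1 + 23·2 + 12·5 + 40·3 + 21·1 + 16·3 + 31·3 = 399
P has the highest Borda score (537).

P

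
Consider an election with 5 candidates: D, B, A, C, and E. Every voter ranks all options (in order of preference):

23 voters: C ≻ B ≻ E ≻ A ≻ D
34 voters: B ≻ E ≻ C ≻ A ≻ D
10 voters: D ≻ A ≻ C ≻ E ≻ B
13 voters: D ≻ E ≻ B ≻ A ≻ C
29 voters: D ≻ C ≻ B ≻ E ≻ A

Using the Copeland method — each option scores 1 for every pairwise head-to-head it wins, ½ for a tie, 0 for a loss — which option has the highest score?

D: loses to B, A, C, and E → score 0.
B: beats D, A, and E; loses to C → score 3.
A: beats D; loses to B, C, and E → score 1.
C: beats D, B, A, and E → score 4.
E: beats D and A; loses to B and C → score 2.
C has the best pairwise record.

C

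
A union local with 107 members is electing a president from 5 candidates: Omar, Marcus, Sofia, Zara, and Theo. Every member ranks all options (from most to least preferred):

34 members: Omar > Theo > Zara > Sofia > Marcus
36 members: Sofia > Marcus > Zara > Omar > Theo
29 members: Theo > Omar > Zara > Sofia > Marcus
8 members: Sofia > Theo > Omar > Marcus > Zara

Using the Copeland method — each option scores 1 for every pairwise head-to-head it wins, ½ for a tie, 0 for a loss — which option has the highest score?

Omar

Omar: beats Marcus, Sofia, Zara, and Theo → score 4.
Marcus: loses to Omar, Sofia, Zara, and Theo → score 0.
Sofia: beats Marcus; loses to Omar, Zara, and Theo → score 1.
Zara: beats Marcus and Sofia; loses to Omar and Theo → score 2.
Theo: beats Marcus, Sofia, and Zara; loses to Omar → score 3.
Omar has the best pairwise record.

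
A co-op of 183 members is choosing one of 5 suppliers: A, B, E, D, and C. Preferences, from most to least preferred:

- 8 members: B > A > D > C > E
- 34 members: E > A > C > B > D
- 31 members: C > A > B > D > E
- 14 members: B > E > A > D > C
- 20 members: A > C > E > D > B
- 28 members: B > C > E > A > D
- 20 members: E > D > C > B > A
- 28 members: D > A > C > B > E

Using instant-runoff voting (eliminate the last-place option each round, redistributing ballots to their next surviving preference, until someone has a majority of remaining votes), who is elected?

Round 1: A 20, B 50, E 54, D 28, C 31. Eliminate A.
Round 2: B 50, E 54, D 28, C 51. Eliminate D.
Round 3: B 50, E 54, C 79. Eliminate B.
Round 4: E 68, C 115. C has a majority.

C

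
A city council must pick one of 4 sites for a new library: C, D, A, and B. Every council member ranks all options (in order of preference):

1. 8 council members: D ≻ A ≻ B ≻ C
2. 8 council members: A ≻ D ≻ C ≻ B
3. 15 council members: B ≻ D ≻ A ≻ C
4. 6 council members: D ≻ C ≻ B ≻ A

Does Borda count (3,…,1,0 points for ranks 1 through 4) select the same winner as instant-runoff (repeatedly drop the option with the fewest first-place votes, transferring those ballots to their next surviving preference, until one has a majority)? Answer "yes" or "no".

Borda — scores: C 20, D 88, A 55, B 59. Winner: D.
Instant-runoff — R1 C 0, D 14, A 8, B 15 (C out); R2 D 14, A 8, B 15 (A out); R3 D 22, B 15 (D winner). Winner: D.
The two methods agree.

yes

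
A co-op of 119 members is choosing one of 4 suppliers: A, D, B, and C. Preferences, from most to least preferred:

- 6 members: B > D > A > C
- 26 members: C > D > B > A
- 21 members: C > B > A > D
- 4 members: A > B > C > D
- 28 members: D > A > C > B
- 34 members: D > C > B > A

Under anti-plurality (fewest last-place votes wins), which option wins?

C

Last-place votes: A 60, D 25, B 28, C 6.
C is ranked last by the fewest voters, so C wins.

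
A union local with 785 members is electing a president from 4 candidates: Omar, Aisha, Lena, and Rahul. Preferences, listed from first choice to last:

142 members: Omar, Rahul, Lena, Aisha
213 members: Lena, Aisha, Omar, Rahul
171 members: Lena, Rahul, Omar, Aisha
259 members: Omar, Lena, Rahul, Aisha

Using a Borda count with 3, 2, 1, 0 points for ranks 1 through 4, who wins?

Lena

Omar: 142·3 + 213·1 + 171·1 + 259·3 = 1587
Aisha: 142·0 + 213·2 + 171·0 + 259·0 = 426
Lena: 142·1 + 213·3 + 171·3 + 259·2 = 1812
Rahul: 142·2 + 213·0 + 171·2 + 259·1 = 885
Lena has the highest Borda score (1812).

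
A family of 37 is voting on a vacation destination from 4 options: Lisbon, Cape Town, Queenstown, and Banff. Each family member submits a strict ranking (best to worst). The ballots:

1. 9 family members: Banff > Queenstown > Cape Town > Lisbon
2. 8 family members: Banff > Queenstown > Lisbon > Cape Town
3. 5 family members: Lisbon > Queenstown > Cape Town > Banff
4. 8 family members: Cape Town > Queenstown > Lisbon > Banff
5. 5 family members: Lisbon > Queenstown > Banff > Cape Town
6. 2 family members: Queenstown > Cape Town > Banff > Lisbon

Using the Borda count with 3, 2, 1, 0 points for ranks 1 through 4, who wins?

Queenstown

Lisbon: 9·0 + 8·1 + 5·3 + 8·1 + 5·3 + 2·0 = 46
Cape Town: 9·1 + 8·0 + 5·1 + 8·3 + 5·0 + 2·2 = 42
Queenstown: 9·2 + 8·2 + 5·2 + 8·2 + 5·2 + 2·3 = 76
Banff: 9·3 + 8·3 + 5·0 + 8·0 + 5·1 + 2·1 = 58
Queenstown has the highest Borda score (76).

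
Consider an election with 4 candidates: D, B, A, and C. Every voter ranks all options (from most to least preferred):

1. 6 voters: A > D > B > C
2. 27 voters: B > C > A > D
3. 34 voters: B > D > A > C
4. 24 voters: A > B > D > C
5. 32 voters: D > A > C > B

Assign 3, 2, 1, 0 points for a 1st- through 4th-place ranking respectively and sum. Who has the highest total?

B

D: 6·2 + 27·0 + 34·2 + 24·1 + 32·3 = 200
B: 6·1 + 27·3 + 34·3 + 24·2 + 32·0 = 237
A: 6·3 + 27·1 + 34·1 + 24·3 + 32·2 = 215
C: 6·0 + 27·2 + 34·0 + 24·0 + 32·1 = 86
B has the highest Borda score (237).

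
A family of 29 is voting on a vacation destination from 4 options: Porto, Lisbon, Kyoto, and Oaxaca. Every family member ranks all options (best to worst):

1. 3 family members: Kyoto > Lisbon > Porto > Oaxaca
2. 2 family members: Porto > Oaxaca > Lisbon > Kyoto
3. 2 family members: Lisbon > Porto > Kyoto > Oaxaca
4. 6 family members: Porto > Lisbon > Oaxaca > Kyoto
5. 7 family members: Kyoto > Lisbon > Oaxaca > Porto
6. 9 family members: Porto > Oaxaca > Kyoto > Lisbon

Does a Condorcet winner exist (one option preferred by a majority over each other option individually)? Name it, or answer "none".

Porto

Porto vs Lisbon: 17–12 for Porto.
Porto vs Kyoto: 19–10 for Porto.
Porto vs Oaxaca: 22–7 for Porto.
Porto beats every other option head-to-head.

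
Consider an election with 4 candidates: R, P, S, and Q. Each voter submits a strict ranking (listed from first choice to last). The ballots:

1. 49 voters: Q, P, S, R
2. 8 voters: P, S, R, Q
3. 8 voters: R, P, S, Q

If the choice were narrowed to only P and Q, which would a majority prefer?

Voters preferring P to Q: 16; preferring Q to P: 49.
Q wins the head-to-head.

Q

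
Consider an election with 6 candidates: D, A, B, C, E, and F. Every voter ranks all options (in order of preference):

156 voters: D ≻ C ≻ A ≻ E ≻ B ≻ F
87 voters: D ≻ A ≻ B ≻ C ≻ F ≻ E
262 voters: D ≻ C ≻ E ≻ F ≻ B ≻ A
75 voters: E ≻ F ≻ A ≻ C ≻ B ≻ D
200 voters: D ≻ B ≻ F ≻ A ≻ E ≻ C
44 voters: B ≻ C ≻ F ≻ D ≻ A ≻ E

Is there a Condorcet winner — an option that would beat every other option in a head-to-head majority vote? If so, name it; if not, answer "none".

D vs A: 749–75 for D.
D vs B: 705–119 for D.
D vs C: 705–119 for D.
D vs E: 749–75 for D.
D vs F: 705–119 for D.
D beats every other option head-to-head.

D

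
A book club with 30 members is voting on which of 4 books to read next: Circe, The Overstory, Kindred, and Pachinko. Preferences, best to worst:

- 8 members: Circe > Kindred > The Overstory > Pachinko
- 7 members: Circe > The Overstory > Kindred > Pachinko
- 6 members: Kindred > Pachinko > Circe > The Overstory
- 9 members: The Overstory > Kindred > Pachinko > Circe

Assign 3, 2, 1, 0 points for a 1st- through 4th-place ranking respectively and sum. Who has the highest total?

Kindred

Circe: 8·3 + 7·3 + 6·1 + 9·0 = 51
The Overstory: 8·1 + 7·2 + 6·0 + 9·3 = 49
Kindred: 8·2 + 7·1 + 6·3 + 9·2 = 59
Pachinko: 8·0 + 7·0 + 6·2 + 9·1 = 21
Kindred has the highest Borda score (59).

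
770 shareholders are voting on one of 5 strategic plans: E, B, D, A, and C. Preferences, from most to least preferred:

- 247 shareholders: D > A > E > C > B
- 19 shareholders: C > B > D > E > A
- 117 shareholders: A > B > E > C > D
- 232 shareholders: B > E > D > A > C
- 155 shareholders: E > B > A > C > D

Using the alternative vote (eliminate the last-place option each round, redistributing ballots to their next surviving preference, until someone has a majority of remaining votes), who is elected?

Round 1: E 155, B 232, D 247, A 117, C 19. Eliminate C.
Round 2: E 155, B 251, D 247, A 117. Eliminate A.
Round 3: E 155, B 368, D 247. Eliminate E.
Round 4: B 523, D 247. B has a majority.

B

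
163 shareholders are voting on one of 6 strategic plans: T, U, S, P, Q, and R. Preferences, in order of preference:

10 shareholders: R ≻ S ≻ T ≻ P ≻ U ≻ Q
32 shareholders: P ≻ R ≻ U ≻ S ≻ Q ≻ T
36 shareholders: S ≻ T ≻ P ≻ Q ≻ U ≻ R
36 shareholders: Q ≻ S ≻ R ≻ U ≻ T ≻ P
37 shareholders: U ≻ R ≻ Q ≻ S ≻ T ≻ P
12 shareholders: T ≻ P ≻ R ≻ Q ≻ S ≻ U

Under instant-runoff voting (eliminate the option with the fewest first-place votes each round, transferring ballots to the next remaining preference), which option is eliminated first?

R

Round 1: T 12, U 37, S 36, P 32, Q 36, R 10. Eliminate R.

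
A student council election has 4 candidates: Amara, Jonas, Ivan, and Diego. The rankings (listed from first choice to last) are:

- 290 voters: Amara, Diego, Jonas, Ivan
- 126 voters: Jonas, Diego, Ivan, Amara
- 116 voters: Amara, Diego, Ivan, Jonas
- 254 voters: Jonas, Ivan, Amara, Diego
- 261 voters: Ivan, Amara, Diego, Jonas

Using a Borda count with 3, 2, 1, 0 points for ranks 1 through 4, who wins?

Amara: 290·3 + 126·0 + 116·3 + 254·1 + 261·2 = 1994
Jonas: 290·1 + 126·3 + 116·0 + 254·3 + 261·0 = 1430
Ivan: 290·0 + 126·1 + 116·1 + 254·2 + 261·3 = 1533
Diego: 290·2 + 126·2 + 116·2 + 254·0 + 261·1 = 1325
Amara has the highest Borda score (1994).

Amara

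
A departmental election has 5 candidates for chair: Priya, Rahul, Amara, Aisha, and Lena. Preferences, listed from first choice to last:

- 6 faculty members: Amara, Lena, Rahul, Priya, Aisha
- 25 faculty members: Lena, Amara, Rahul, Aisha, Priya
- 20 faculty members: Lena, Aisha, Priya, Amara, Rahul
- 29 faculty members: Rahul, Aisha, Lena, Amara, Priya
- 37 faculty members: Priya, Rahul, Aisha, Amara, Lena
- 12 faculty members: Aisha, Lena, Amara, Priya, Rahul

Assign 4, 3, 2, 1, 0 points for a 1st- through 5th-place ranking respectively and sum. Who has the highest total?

Priya: 6·1 + 25·0 + 20·2 + 29·0 + 37·4 + 12·1 = 206
Rahul: 6·2 + 25·2 + 20·0 + 29·4 + 37·3 + 12·0 = 289
Amara: 6·4 + 25·3 + 20·1 + 29·1 + 37·1 + 12·2 = 209
Aisha: 6·0 + 25·1 + 20·3 + 29·3 + 37·2 + 12·4 = 294
Lena: 6·3 + 25·4 + 20·4 + 29·2 + 37·0 + 12·3 = 292
Aisha has the highest Borda score (294).

Aisha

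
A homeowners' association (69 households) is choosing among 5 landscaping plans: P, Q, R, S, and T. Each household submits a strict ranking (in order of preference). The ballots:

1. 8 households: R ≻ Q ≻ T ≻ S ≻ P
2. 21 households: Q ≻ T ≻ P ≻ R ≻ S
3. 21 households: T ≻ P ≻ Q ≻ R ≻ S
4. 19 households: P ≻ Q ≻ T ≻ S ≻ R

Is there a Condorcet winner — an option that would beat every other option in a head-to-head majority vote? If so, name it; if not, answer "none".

none

Checking pairwise contests:
T beats P 50–19.
P beats Q 40–29.
P beats R 61–8.
P beats S 61–8.
Q beats T 48–21.
Every option loses at least one head-to-head, so there is no Condorcet winner.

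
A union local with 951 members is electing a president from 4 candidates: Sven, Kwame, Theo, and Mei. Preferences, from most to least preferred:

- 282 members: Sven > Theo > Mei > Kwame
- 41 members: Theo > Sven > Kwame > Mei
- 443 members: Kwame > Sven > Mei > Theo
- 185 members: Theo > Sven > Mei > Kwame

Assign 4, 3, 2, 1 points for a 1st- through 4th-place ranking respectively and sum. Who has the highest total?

Sven: 282·4 + 41·3 + 443·3 + 185·3 = 3135
Kwame: 282·1 + 41·2 + 443·4 + 185·1 = 2321
Theo: 282·3 + 41·4 + 443·1 + 185·4 = 2193
Mei: 282·2 + 41·1 + 443·2 + 185·2 = 1861
Sven has the highest Borda score (3135).

Sven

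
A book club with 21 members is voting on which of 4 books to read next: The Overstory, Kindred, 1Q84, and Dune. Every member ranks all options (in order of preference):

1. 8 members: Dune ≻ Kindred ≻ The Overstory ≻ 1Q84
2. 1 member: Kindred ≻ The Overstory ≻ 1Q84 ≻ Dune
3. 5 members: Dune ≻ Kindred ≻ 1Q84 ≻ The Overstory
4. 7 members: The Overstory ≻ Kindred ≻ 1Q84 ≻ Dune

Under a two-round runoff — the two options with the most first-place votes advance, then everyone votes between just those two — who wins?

Dune

Round 1 first-place votes: The Overstory 7, Kindred 1, 1Q84 0, Dune 13.
Dune and The Overstory advance.
Runoff: Dune is preferred to The Overstory by 13 voters; The Overstory by 8.
Dune wins the runoff.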